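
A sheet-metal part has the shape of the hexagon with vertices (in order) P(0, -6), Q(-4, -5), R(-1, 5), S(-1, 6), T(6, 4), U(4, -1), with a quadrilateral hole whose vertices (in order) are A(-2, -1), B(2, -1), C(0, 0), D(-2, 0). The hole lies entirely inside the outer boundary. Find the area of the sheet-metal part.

65

Outer boundary:
Apply Gauss's area formula: 2A = Σ (x_i·y_{i+1} − x_{i+1}·y_i), indices taken mod 6.
P→Q: (0)(-5) − (-4)(-6) = -24
Q→R: (-4)(5) − (-1)(-5) = -25
R→S: (-1)(6) − (-1)(5) = -1
S→T: (-1)(4) − (6)(6) = -40
T→U: (6)(-1) − (4)(4) = -22
U→P: (4)(-6) − (0)(-1) = -24
Σ = -136
Area = |Σ|/2 = 68.
Hole:
Σ = (4) + (0) + (0) + (2) = 6
Area = |Σ|/2 = 3.
Net area = 68 − 3 = 65.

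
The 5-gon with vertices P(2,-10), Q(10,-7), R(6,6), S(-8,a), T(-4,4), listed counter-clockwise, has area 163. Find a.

Write out the shoelace sum; only the two edges meeting at S involve a:
2·Area = [(6·a − (-8)·6) + ((-8)·4 − (-4)·a)] + 220
       = 10·a + 236 = 326
⇒ a = 9.

9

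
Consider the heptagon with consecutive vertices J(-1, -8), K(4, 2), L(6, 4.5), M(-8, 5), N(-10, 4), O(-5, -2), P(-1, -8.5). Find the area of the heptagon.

100

Apply the surveyor's formula: 2A = Σ (x_i·y_{i+1} − x_{i+1}·y_i), indices taken mod 7.
Cross-terms: 30, 6, 66, 18, 40, 40.5, -0.5  ⇒  Σ = 200
Area = |Σ|/2 = 100.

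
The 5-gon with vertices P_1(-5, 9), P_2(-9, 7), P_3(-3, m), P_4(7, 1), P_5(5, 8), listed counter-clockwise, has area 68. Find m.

4

The doubled signed area Σ (x_i y_{i+1} − x_{i+1} y_i) is linear in m.
With m=0 it equals 200; the coefficient of m is -16 (from the two edges through P_3).
So -16·m + 200 = 2·68 = 136 ⇒ m = 4.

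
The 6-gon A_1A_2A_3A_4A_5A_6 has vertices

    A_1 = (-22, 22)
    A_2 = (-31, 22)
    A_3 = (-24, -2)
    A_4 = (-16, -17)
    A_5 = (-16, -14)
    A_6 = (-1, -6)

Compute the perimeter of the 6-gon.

106

|A_1A_2| = √((-9)² + (0)²) = √81 = 9
|A_2A_3| = √((7)² + (-24)²) = √625 = 25
|A_3A_4| = √((8)² + (-15)²) = √289 = 17
|A_4A_5| = √((0)² + (3)²) = √9 = 3
|A_5A_6| = √((15)² + (8)²) = √289 = 17
|A_6A_1| = √((-21)² + (28)²) = √1225 = 35
Perimeter = 9 + 25 + 17 + 3 + 17 + 35 = 106.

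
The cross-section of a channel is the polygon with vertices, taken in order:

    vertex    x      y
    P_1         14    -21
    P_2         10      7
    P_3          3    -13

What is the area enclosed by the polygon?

138

Apply Gauss's area formula: 2A = Σ (x_i·y_{i+1} − x_{i+1}·y_i), indices taken mod 3.
Σ = (308) + (-151) + (119) = 276
Area = |Σ|/2 = 138.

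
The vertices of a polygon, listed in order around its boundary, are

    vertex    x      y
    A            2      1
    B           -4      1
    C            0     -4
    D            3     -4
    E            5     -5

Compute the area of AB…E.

Apply the shoelace formula: 2A = Σ (x_i·y_{i+1} − x_{i+1}·y_i), indices taken mod 5.
Σ = (6) + (16) + (12) + (5) + (15) = 54
Area = |Σ|/2 = 27.

27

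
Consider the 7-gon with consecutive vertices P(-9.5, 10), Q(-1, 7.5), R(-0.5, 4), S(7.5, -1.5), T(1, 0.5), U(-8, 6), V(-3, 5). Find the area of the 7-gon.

Apply the surveyor's formula: 2A = Σ (x_i·y_{i+1} − x_{i+1}·y_i), indices taken mod 7.
P→Q: (-9.5)(7.5) − (-1)(10) = -61.25
Q→R: (-1)(4) − (-0.5)(7.5) = -0.25
R→S: (-0.5)(-1.5) − (7.5)(4) = -29.25
S→T: (7.5)(0.5) − (1)(-1.5) = 5.25
T→U: (1)(6) − (-8)(0.5) = 10
U→V: (-8)(5) − (-3)(6) = -22
V→P: (-3)(10) − (-9.5)(5) = 17.5
Σ = -80
Area = |Σ|/2 = 40.

40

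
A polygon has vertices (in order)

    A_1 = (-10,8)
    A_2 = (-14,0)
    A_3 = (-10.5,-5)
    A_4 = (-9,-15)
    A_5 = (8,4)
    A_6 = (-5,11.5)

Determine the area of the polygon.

282.75

Apply the shoelace (surveyor's) formula: 2A = Σ (x_i·y_{i+1} − x_{i+1}·y_i), indices taken mod 6.
Cross-terms: 112, 70, 112.5, 84, 112, 75  ⇒  Σ = 565.5
Area = |Σ|/2 = 282.75.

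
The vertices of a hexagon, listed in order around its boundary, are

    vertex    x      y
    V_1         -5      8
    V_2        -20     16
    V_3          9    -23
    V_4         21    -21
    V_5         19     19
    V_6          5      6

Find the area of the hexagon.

Apply the surveyor's formula: 2A = Σ (x_i·y_{i+1} − x_{i+1}·y_i), indices taken mod 6.
V_1→V_2: (-5)(16) − (-20)(8) = 80
V_2→V_3: (-20)(-23) − (9)(16) = 316
V_3→V_4: (9)(-21) − (21)(-23) = 294
V_4→V_5: (21)(19) − (19)(-21) = 798
V_5→V_6: (19)(6) − (5)(19) = 19
V_6→V_1: (5)(8) − (-5)(6) = 70
Σ = 1577
Area = |Σ|/2 = 788.5.

788.5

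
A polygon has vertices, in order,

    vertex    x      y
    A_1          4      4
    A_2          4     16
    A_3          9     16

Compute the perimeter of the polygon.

|A_1A_2| = √((0)² + (12)²) = √144 = 12
|A_2A_3| = √((5)² + (0)²) = √25 = 5
|A_3A_1| = √((-5)² + (-12)²) = √169 = 13
Perimeter = 12 + 5 + 13 = 30.

30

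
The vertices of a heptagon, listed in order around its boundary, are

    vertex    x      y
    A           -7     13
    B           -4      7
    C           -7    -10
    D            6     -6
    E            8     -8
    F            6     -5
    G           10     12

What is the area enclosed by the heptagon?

Apply the shoelace (surveyor's) formula: 2A = Σ (x_i·y_{i+1} − x_{i+1}·y_i), indices taken mod 7.
Σ = (3) + (89) + (102) + (0) + (8) + (122) + (214) = 538
Area = |Σ|/2 = 269.

269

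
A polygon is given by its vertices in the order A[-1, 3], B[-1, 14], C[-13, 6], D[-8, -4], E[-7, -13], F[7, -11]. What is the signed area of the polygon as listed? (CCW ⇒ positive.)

Σ = (-11) + (176) + (100) + (76) + (168) + (10) = 519
Signed area = Σ/2 = 259.5 (positive ⇒ counter-clockwise traversal).

259.5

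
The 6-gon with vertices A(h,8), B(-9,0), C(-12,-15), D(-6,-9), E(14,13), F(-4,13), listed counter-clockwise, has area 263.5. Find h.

The doubled signed area Σ (x_i y_{i+1} − x_{i+1} y_i) is linear in h.
With h=0 it equals 475; the coefficient of h is -13 (from the two edges through A).
So -13·h + 475 = 2·263.5 = 527 ⇒ h = -4.

-4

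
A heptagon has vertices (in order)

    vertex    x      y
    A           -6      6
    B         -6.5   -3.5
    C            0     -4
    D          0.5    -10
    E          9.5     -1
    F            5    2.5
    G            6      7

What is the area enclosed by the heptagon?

Cross-terms: 60, 26, 2, 94.5, 28.75, 20, 78  ⇒  Σ = 309.25
Area = |Σ|/2 = 154.625.

154.625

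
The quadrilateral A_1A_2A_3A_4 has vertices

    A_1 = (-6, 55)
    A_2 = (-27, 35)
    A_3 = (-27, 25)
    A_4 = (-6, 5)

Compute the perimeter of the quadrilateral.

118

|A_1A_2| = √((-21)² + (-20)²) = √841 = 29
|A_2A_3| = √((0)² + (-10)²) = √100 = 10
|A_3A_4| = √((21)² + (-20)²) = √841 = 29
|A_4A_1| = √((0)² + (50)²) = √2500 = 50
Perimeter = 29 + 10 + 29 + 50 = 118.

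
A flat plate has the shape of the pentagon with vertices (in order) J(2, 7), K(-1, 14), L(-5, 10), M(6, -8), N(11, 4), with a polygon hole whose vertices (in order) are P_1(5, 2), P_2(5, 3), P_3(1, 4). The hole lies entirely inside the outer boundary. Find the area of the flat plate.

Outer boundary:
Σ = (35) + (60) + (-20) + (112) + (69) = 256
Area = |Σ|/2 = 128.
Hole:
Apply Gauss's area formula: 2A = Σ (x_i·y_{i+1} − x_{i+1}·y_i), indices taken mod 3.
Σ = (5) + (17) + (-18) = 4
Area = |Σ|/2 = 2.
Net area = 128 − 2 = 126.

126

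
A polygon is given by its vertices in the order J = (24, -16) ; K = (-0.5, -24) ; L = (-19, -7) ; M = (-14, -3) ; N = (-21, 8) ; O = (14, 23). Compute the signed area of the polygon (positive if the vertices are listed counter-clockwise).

Apply the shoelace (surveyor's) formula: 2A = Σ (x_i·y_{i+1} − x_{i+1}·y_i), indices taken mod 6.
J→K: (24)(-24) − (-0.5)(-16) = -584
K→L: (-0.5)(-7) − (-19)(-24) = -452.5
L→M: (-19)(-3) − (-14)(-7) = -41
M→N: (-14)(8) − (-21)(-3) = -175
N→O: (-21)(23) − (14)(8) = -595
O→J: (14)(-16) − (24)(23) = -776
Σ = -2623.5
Signed area = Σ/2 = -1311.75 (negative ⇒ clockwise traversal).

-1311.75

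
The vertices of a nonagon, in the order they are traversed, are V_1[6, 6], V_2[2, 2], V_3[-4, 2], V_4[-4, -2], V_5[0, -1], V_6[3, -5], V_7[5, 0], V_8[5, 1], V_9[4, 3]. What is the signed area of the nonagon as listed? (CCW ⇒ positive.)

Σ = (0) + (12) + (16) + (4) + (3) + (25) + (5) + (11) + (6) = 82
Signed area = Σ/2 = 41 (positive ⇒ counter-clockwise traversal).

41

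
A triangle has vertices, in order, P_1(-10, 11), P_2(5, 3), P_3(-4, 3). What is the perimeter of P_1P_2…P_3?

|P_1P_2| = √((15)² + (-8)²) = √289 = 17
|P_2P_3| = √((-9)² + (0)²) = √81 = 9
|P_3P_1| = √((-6)² + (8)²) = √100 = 10
Perimeter = 17 + 9 + 10 = 36.

36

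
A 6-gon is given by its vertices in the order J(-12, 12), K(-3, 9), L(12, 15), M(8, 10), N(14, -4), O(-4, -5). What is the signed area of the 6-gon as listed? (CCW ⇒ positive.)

Σ = (-72) + (-153) + (0) + (-172) + (-86) + (-108) = -591
Signed area = Σ/2 = -295.5 (negative ⇒ clockwise traversal).

-295.5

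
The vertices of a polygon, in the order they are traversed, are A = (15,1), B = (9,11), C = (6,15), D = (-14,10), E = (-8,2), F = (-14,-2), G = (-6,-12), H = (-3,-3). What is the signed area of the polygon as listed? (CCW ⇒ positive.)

A→B: (15)(11) − (9)(1) = 156
B→C: (9)(15) − (6)(11) = 69
C→D: (6)(10) − (-14)(15) = 270
D→E: (-14)(2) − (-8)(10) = 52
E→F: (-8)(-2) − (-14)(2) = 44
F→G: (-14)(-12) − (-6)(-2) = 156
G→H: (-6)(-3) − (-3)(-12) = -18
H→A: (-3)(1) − (15)(-3) = 42
Σ = 771
Signed area = Σ/2 = 385.5 (positive ⇒ counter-clockwise traversal).

385.5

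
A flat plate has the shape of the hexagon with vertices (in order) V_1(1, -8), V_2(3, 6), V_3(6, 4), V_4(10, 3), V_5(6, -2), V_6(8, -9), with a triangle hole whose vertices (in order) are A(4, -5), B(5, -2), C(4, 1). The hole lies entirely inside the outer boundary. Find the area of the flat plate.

Outer boundary:
Apply the shoelace (surveyor's) formula: 2A = Σ (x_i·y_{i+1} − x_{i+1}·y_i), indices taken mod 6.
Cross-terms: 30, -24, -22, -38, -38, -55  ⇒  Σ = -147
Area = |Σ|/2 = 73.5.
Hole:
Apply the shoelace formula: 2A = Σ (x_i·y_{i+1} − x_{i+1}·y_i), indices taken mod 3.
Σ = (17) + (13) + (-24) = 6
Area = |Σ|/2 = 3.
Net area = 73.5 − 3 = 70.5.

70.5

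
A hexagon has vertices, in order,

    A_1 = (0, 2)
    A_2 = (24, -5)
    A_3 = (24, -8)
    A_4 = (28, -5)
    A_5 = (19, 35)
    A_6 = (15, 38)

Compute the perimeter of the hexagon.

118

|A_1A_2| = √((24)² + (-7)²) = √625 = 25
|A_2A_3| = √((0)² + (-3)²) = √9 = 3
|A_3A_4| = √((4)² + (3)²) = √25 = 5
|A_4A_5| = √((-9)² + (40)²) = √1681 = 41
|A_5A_6| = √((-4)² + (3)²) = √25 = 5
|A_6A_1| = √((-15)² + (-36)²) = √1521 = 39
Perimeter = 25 + 3 + 5 + 41 + 5 + 39 = 118.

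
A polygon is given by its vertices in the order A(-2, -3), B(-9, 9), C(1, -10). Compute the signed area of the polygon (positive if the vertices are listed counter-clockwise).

6.5

Apply the shoelace formula: 2A = Σ (x_i·y_{i+1} − x_{i+1}·y_i), indices taken mod 3.
A→B: (-2)(9) − (-9)(-3) = -45
B→C: (-9)(-10) − (1)(9) = 81
C→A: (1)(-3) − (-2)(-10) = -23
Σ = 13
Signed area = Σ/2 = 6.5 (positive ⇒ counter-clockwise traversal).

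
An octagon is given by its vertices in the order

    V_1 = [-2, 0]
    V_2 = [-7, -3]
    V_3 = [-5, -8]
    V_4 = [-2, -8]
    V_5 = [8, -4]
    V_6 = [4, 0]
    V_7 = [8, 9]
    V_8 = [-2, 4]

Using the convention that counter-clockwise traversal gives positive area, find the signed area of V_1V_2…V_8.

126.5

Apply the surveyor's formula: 2A = Σ (x_i·y_{i+1} − x_{i+1}·y_i), indices taken mod 8.
Σ = (6) + (41) + (24) + (72) + (16) + (36) + (50) + (8) = 253
Signed area = Σ/2 = 126.5 (positive ⇒ counter-clockwise traversal).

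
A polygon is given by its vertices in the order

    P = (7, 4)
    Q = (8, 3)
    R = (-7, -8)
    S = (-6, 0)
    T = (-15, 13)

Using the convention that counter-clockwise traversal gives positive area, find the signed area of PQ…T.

Apply the shoelace (surveyor's) formula: 2A = Σ (x_i·y_{i+1} − x_{i+1}·y_i), indices taken mod 5.
Σ = (-11) + (-43) + (-48) + (-78) + (-151) = -331
Signed area = Σ/2 = -165.5 (negative ⇒ clockwise traversal).

-165.5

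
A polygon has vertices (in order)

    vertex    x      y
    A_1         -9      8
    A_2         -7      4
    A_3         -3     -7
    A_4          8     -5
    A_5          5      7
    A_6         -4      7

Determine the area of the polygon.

163.5

Apply the shoelace formula: 2A = Σ (x_i·y_{i+1} − x_{i+1}·y_i), indices taken mod 6.
Σ = (20) + (61) + (71) + (81) + (63) + (31) = 327
Area = |Σ|/2 = 163.5.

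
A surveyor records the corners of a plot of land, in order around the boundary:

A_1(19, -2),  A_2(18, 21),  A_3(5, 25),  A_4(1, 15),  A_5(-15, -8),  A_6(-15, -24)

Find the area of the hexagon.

886.5

A_1→A_2: (19)(21) − (18)(-2) = 435
A_2→A_3: (18)(25) − (5)(21) = 345
A_3→A_4: (5)(15) − (1)(25) = 50
A_4→A_5: (1)(-8) − (-15)(15) = 217
A_5→A_6: (-15)(-24) − (-15)(-8) = 240
A_6→A_1: (-15)(-2) − (19)(-24) = 486
Σ = 1773
Area = |Σ|/2 = 886.5.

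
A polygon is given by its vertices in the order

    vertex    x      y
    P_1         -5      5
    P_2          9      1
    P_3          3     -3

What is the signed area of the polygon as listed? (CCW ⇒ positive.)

-40

Σ = (-50) + (-30) + (0) = -80
Signed area = Σ/2 = -40 (negative ⇒ clockwise traversal).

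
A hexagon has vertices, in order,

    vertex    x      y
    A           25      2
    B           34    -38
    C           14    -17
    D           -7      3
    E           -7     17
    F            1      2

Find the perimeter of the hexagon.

|AB| = √((9)² + (-40)²) = √1681 = 41
|BC| = √((-20)² + (21)²) = √841 = 29
|CD| = √((-21)² + (20)²) = √841 = 29
|DE| = √((0)² + (14)²) = √196 = 14
|EF| = √((8)² + (-15)²) = √289 = 17
|FA| = √((24)² + (0)²) = √576 = 24
Perimeter = 41 + 29 + 29 + 14 + 17 + 24 = 154.

154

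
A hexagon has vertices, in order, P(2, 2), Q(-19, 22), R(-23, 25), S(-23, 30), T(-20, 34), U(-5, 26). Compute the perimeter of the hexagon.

86

|PQ| = √((-21)² + (20)²) = √841 = 29
|QR| = √((-4)² + (3)²) = √25 = 5
|RS| = √((0)² + (5)²) = √25 = 5
|ST| = √((3)² + (4)²) = √25 = 5
|TU| = √((15)² + (-8)²) = √289 = 17
|UP| = √((7)² + (-24)²) = √625 = 25
Perimeter = 29 + 5 + 5 + 5 + 17 + 25 = 86.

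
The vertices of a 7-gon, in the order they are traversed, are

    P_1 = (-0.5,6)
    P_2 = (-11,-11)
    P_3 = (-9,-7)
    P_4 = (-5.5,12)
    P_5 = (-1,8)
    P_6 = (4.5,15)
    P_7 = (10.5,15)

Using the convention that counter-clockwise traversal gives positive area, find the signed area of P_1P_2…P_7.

Cross-terms: 71.5, -22, -146.5, -32, -51, -90, 70.5  ⇒  Σ = -199.5
Signed area = Σ/2 = -99.75 (negative ⇒ clockwise traversal).

-99.75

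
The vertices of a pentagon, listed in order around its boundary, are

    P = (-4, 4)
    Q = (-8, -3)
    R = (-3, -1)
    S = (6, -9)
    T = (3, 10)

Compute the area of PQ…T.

Σ = (44) + (-1) + (33) + (87) + (52) = 215
Area = |Σ|/2 = 107.5.

107.5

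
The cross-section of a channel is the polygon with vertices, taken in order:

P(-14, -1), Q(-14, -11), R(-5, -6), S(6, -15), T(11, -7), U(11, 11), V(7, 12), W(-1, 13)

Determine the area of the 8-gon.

Cross-terms: 140, 29, 111, 123, 198, 55, 103, 183  ⇒  Σ = 942
Area = |Σ|/2 = 471.

471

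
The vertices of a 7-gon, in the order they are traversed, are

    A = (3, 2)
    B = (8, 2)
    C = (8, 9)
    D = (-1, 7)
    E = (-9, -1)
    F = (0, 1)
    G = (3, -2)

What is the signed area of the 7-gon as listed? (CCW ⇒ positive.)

87.5

Apply the surveyor's formula: 2A = Σ (x_i·y_{i+1} − x_{i+1}·y_i), indices taken mod 7.
A→B: (3)(2) − (8)(2) = -10
B→C: (8)(9) − (8)(2) = 56
C→D: (8)(7) − (-1)(9) = 65
D→E: (-1)(-1) − (-9)(7) = 64
E→F: (-9)(1) − (0)(-1) = -9
F→G: (0)(-2) − (3)(1) = -3
G→A: (3)(2) − (3)(-2) = 12
Σ = 175
Signed area = Σ/2 = 87.5 (positive ⇒ counter-clockwise traversal).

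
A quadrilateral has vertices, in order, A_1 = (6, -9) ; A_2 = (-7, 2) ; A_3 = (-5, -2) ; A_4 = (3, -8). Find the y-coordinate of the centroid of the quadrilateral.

Apply the surveyor's formula. First the cross-terms c_i = x_i·y_{i+1} − x_{i+1}·y_i:
  -51, 24, 46, 21  ⇒  2A = 40, A = 20.
Then Σ (y_i + y_{i+1})·c_i = -460, so ȳ = -460 / (6·20) = -23/6.

-23/6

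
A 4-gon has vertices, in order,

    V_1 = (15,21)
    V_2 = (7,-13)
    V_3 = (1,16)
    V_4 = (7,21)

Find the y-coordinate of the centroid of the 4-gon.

188/21

Apply Gauss's area formula. First the cross-terms c_i = x_i·y_{i+1} − x_{i+1}·y_i:
  -342, 125, -91, -168  ⇒  2A = -476, A = -238.
Then Σ (y_i + y_{i+1})·c_i = -12784, so ȳ = -12784 / (6·(-238)) = 188/21.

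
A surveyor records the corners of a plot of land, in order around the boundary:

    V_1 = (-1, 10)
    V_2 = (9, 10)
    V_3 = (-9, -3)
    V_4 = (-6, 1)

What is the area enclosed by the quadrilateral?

Σ = (-100) + (63) + (-27) + (-59) = -123
Area = |Σ|/2 = 61.5.

61.5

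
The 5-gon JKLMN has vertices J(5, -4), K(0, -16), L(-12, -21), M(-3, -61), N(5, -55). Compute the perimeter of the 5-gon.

128

|JK| = √((-5)² + (-12)²) = √169 = 13
|KL| = √((-12)² + (-5)²) = √169 = 13
|LM| = √((9)² + (-40)²) = √1681 = 41
|MN| = √((8)² + (6)²) = √100 = 10
|NJ| = √((0)² + (51)²) = √2601 = 51
Perimeter = 13 + 13 + 41 + 10 + 51 = 128.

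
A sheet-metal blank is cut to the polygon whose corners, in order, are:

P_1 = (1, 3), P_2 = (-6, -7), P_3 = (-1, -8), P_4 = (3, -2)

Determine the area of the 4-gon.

Apply Gauss's area formula: 2A = Σ (x_i·y_{i+1} − x_{i+1}·y_i), indices taken mod 4.
Σ = (11) + (41) + (26) + (11) = 89
Area = |Σ|/2 = 44.5.

44.5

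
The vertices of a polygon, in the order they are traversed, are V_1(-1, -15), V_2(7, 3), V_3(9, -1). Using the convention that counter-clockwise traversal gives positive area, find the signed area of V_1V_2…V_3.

Cross-terms: 102, -34, -136  ⇒  Σ = -68
Signed area = Σ/2 = -34 (negative ⇒ clockwise traversal).

-34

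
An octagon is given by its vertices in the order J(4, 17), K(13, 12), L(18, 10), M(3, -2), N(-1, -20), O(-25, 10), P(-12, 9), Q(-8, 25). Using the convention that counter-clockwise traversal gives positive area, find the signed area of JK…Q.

-733

Apply Gauss's area formula: 2A = Σ (x_i·y_{i+1} − x_{i+1}·y_i), indices taken mod 8.
Cross-terms: -173, -86, -66, -62, -510, -105, -228, -236  ⇒  Σ = -1466
Signed area = Σ/2 = -733 (negative ⇒ clockwise traversal).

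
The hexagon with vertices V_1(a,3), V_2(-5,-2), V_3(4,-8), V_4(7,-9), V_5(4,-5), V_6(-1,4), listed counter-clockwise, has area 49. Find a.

-1

The doubled signed area Σ (x_i y_{i+1} − x_{i+1} y_i) is linear in a.
With a=0 it equals 92; the coefficient of a is -6 (from the two edges through V_1).
So -6·a + 92 = 2·49 = 98 ⇒ a = -1.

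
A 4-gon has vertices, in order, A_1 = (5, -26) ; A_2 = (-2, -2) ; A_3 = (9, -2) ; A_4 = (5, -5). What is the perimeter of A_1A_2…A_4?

62

|A_1A_2| = √((-7)² + (24)²) = √625 = 25
|A_2A_3| = √((11)² + (0)²) = √121 = 11
|A_3A_4| = √((-4)² + (-3)²) = √25 = 5
|A_4A_1| = √((0)² + (-21)²) = √441 = 21
Perimeter = 25 + 11 + 5 + 21 = 62.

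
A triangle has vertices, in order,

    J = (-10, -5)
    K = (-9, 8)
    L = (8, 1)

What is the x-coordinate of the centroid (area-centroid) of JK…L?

Apply the shoelace (surveyor's) formula. First the cross-terms c_i = x_i·y_{i+1} − x_{i+1}·y_i:
  -125, -73, -30  ⇒  2A = -228, A = -114.
Then Σ (x_i + x_{i+1})·c_i = 2508, so x̄ = 2508 / (6·(-114)) = -11/3.

-11/3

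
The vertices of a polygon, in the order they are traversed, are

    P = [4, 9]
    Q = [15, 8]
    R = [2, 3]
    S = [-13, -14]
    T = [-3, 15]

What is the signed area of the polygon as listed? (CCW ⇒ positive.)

-193.5

Apply the shoelace (surveyor's) formula: 2A = Σ (x_i·y_{i+1} − x_{i+1}·y_i), indices taken mod 5.
Cross-terms: -103, 29, 11, -237, -87  ⇒  Σ = -387
Signed area = Σ/2 = -193.5 (negative ⇒ clockwise traversal).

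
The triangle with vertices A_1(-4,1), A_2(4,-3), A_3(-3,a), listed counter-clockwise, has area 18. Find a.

Write out the shoelace sum; only the two edges meeting at A_3 involve a:
2·Area = [(4·a − (-3)·(-3)) + ((-3)·1 − (-4)·a)] + 8
       = 8·a + -4 = 36
⇒ a = 5.

5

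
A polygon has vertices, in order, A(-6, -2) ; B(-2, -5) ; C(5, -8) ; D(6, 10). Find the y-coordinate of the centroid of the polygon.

Apply the surveyor's formula. First the cross-terms c_i = x_i·y_{i+1} − x_{i+1}·y_i:
  26, 41, 98, 48  ⇒  2A = 213, A = 106.5.
Then Σ (y_i + y_{i+1})·c_i = -135, so ȳ = -135 / (6·106.5) = -15/71.

-15/71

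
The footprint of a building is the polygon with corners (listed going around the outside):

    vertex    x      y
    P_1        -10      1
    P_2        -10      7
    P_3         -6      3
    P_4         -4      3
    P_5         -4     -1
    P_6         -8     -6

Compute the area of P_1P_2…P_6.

Apply the shoelace formula: 2A = Σ (x_i·y_{i+1} − x_{i+1}·y_i), indices taken mod 6.
Cross-terms: -60, 12, -6, 16, 16, -68  ⇒  Σ = -90
Area = |Σ|/2 = 45.

45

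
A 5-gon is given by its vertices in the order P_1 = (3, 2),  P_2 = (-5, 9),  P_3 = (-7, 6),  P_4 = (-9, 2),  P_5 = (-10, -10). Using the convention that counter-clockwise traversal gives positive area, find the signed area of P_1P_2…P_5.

Apply the surveyor's formula: 2A = Σ (x_i·y_{i+1} − x_{i+1}·y_i), indices taken mod 5.
Σ = (37) + (33) + (40) + (110) + (10) = 230
Signed area = Σ/2 = 115 (positive ⇒ counter-clockwise traversal).

115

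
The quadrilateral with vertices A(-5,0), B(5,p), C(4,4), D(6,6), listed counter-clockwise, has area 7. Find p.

The doubled signed area Σ (x_i y_{i+1} − x_{i+1} y_i) is linear in p.
With p=0 it equals 50; the coefficient of p is -9 (from the two edges through B).
So -9·p + 50 = 2·7 = 14 ⇒ p = 4.

4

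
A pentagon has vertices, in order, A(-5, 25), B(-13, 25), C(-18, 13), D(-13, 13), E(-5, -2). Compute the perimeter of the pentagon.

|AB| = √((-8)² + (0)²) = √64 = 8
|BC| = √((-5)² + (-12)²) = √169 = 13
|CD| = √((5)² + (0)²) = √25 = 5
|DE| = √((8)² + (-15)²) = √289 = 17
|EA| = √((0)² + (27)²) = √729 = 27
Perimeter = 8 + 13 + 5 + 17 + 27 = 70.

70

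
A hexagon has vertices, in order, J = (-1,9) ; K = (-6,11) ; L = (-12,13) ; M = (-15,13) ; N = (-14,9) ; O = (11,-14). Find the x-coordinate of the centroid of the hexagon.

Apply Gauss's area formula. First the cross-terms c_i = x_i·y_{i+1} − x_{i+1}·y_i:
  43, 54, 39, 47, 97, 85  ⇒  2A = 365, A = 182.5.
Then Σ (x_i + x_{i+1})·c_i = -3130, so x̄ = -3130 / (6·182.5) = -626/219.

-626/219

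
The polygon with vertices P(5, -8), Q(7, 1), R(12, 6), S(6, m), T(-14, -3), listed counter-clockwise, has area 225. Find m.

11

The doubled signed area Σ (x_i y_{i+1} − x_{i+1} y_i) is linear in m.
With m=0 it equals 164; the coefficient of m is 26 (from the two edges through S).
So 26·m + 164 = 2·225 = 450 ⇒ m = 11.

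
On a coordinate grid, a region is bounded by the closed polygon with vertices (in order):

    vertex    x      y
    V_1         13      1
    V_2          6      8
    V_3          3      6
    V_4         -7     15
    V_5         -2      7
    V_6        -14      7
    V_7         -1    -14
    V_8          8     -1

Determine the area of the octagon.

299.5

Σ = (98) + (12) + (87) + (-19) + (84) + (203) + (113) + (21) = 599
Area = |Σ|/2 = 299.5.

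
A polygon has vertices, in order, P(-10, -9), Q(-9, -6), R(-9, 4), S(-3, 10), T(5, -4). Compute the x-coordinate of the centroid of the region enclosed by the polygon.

Apply the shoelace (surveyor's) formula. First the cross-terms c_i = x_i·y_{i+1} − x_{i+1}·y_i:
  -21, -90, -78, -38, -85  ⇒  2A = -312, A = -156.
Then Σ (x_i + x_{i+1})·c_i = 3304, so x̄ = 3304 / (6·(-156)) = -413/117.

-413/117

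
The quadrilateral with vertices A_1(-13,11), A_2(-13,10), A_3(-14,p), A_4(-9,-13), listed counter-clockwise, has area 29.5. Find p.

Write out the shoelace sum; only the two edges meeting at A_3 involve p:
2·Area = [((-13)·p − (-14)·10) + ((-14)·(-13) − (-9)·p)] + -255
       = -4·p + 67 = 59
⇒ p = 2.

2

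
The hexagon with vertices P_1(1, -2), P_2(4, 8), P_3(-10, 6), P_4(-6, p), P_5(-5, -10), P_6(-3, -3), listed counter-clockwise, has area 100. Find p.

2

Write out the shoelace sum; only the two edges meeting at P_4 involve p:
2·Area = [((-10)·p − (-6)·6) + ((-6)·(-10) − (-5)·p)] + 114
       = -5·p + 210 = 200
⇒ p = 2.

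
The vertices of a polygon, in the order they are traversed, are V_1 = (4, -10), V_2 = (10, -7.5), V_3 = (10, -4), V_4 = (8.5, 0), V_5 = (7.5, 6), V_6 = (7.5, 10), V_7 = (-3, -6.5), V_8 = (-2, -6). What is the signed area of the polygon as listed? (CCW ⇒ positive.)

Apply the surveyor's formula: 2A = Σ (x_i·y_{i+1} − x_{i+1}·y_i), indices taken mod 8.
Σ = (70) + (35) + (34) + (51) + (30) + (-18.75) + (5) + (44) = 250.25
Signed area = Σ/2 = 125.125 (positive ⇒ counter-clockwise traversal).

125.125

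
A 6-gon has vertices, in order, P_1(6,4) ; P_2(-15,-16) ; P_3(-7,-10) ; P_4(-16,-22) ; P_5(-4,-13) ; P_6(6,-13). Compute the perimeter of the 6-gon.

96

|P_1P_2| = √((-21)² + (-20)²) = √841 = 29
|P_2P_3| = √((8)² + (6)²) = √100 = 10
|P_3P_4| = √((-9)² + (-12)²) = √225 = 15
|P_4P_5| = √((12)² + (9)²) = √225 = 15
|P_5P_6| = √((10)² + (0)²) = √100 = 10
|P_6P_1| = √((0)² + (17)²) = √289 = 17
Perimeter = 29 + 10 + 15 + 15 + 10 + 17 = 96.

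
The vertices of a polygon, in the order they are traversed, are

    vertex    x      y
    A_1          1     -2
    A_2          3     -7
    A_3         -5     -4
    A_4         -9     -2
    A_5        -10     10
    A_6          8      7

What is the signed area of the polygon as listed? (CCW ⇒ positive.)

-178.5

Σ = (-1) + (-47) + (-26) + (-110) + (-150) + (-23) = -357
Signed area = Σ/2 = -178.5 (negative ⇒ clockwise traversal).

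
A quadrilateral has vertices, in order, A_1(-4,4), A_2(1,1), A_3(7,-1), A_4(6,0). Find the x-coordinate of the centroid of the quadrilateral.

Apply the surveyor's formula. First the cross-terms c_i = x_i·y_{i+1} − x_{i+1}·y_i:
  -8, -8, 6, 24  ⇒  2A = 14, A = 7.
Then Σ (x_i + x_{i+1})·c_i = 86, so x̄ = 86 / (6·7) = 43/21.

43/21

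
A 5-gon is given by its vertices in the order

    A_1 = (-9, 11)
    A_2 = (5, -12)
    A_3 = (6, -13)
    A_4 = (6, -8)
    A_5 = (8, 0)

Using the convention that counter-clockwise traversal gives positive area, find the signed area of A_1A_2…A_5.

Apply the surveyor's formula: 2A = Σ (x_i·y_{i+1} − x_{i+1}·y_i), indices taken mod 5.
A_1→A_2: (-9)(-12) − (5)(11) = 53
A_2→A_3: (5)(-13) − (6)(-12) = 7
A_3→A_4: (6)(-8) − (6)(-13) = 30
A_4→A_5: (6)(0) − (8)(-8) = 64
A_5→A_1: (8)(11) − (-9)(0) = 88
Σ = 242
Signed area = Σ/2 = 121 (positive ⇒ counter-clockwise traversal).

121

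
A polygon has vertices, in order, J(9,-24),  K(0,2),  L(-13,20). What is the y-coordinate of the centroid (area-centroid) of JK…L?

-2/3

Apply the shoelace (surveyor's) formula. First the cross-terms c_i = x_i·y_{i+1} − x_{i+1}·y_i:
  18, 26, 132  ⇒  2A = 176, A = 88.
Then Σ (y_i + y_{i+1})·c_i = -352, so ȳ = -352 / (6·88) = -2/3.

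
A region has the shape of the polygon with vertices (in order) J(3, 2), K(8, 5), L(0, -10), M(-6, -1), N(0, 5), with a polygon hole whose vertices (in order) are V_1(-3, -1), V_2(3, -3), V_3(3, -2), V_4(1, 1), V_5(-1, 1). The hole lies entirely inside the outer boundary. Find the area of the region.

80

Outer boundary:
J→K: (3)(5) − (8)(2) = -1
K→L: (8)(-10) − (0)(5) = -80
L→M: (0)(-1) − (-6)(-10) = -60
M→N: (-6)(5) − (0)(-1) = -30
N→J: (0)(2) − (3)(5) = -15
Σ = -186
Area = |Σ|/2 = 93.
Hole:
Σ = (12) + (3) + (5) + (2) + (4) = 26
Area = |Σ|/2 = 13.
Net area = 93 − 13 = 80.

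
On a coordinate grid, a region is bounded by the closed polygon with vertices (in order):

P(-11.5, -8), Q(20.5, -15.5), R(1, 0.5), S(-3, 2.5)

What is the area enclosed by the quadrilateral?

212.375

Apply Gauss's area formula: 2A = Σ (x_i·y_{i+1} − x_{i+1}·y_i), indices taken mod 4.
Σ = (342.25) + (25.75) + (4) + (52.75) = 424.75
Area = |Σ|/2 = 212.375.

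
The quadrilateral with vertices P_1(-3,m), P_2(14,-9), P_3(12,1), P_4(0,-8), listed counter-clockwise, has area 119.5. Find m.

-15

The doubled signed area Σ (x_i y_{i+1} − x_{i+1} y_i) is linear in m.
With m=0 it equals 29; the coefficient of m is -14 (from the two edges through P_1).
So -14·m + 29 = 2·119.5 = 239 ⇒ m = -15.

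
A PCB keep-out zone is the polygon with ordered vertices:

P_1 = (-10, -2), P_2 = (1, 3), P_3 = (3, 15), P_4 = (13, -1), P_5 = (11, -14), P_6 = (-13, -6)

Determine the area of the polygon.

336.5

Apply the shoelace (surveyor's) formula: 2A = Σ (x_i·y_{i+1} − x_{i+1}·y_i), indices taken mod 6.
Σ = (-28) + (6) + (-198) + (-171) + (-248) + (-34) = -673
Area = |Σ|/2 = 336.5.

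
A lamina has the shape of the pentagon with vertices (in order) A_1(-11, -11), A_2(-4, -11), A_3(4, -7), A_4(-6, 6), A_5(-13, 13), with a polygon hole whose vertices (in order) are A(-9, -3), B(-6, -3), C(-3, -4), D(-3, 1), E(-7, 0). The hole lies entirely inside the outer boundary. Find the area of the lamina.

190

Outer boundary:
Apply the surveyor's formula: 2A = Σ (x_i·y_{i+1} − x_{i+1}·y_i), indices taken mod 5.
A_1→A_2: (-11)(-11) − (-4)(-11) = 77
A_2→A_3: (-4)(-7) − (4)(-11) = 72
A_3→A_4: (4)(6) − (-6)(-7) = -18
A_4→A_5: (-6)(13) − (-13)(6) = 0
A_5→A_1: (-13)(-11) − (-11)(13) = 286
Σ = 417
Area = |Σ|/2 = 208.5.
Hole:
Apply the surveyor's formula: 2A = Σ (x_i·y_{i+1} − x_{i+1}·y_i), indices taken mod 5.
Cross-terms: 9, 15, -15, 7, 21  ⇒  Σ = 37
Area = |Σ|/2 = 18.5.
Net area = 208.5 − 18.5 = 190.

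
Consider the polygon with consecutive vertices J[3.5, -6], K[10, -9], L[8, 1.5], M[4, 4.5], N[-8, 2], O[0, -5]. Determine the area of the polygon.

123.5

Apply the shoelace (surveyor's) formula: 2A = Σ (x_i·y_{i+1} − x_{i+1}·y_i), indices taken mod 6.
Σ = (28.5) + (87) + (30) + (44) + (40) + (17.5) = 247
Area = |Σ|/2 = 123.5.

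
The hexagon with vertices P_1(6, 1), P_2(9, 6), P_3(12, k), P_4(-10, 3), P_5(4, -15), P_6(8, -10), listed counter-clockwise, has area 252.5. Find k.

12

Write out the shoelace sum; only the two edges meeting at P_3 involve k:
2·Area = [(9·k − 12·6) + (12·3 − (-10)·k)] + 313
       = 19·k + 277 = 505
⇒ k = 12.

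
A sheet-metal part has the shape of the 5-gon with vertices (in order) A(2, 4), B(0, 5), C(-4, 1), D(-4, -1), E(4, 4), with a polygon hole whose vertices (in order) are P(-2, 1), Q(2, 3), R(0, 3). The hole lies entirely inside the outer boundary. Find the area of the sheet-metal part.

15

Outer boundary:
Apply Gauss's area formula: 2A = Σ (x_i·y_{i+1} − x_{i+1}·y_i), indices taken mod 5.
Cross-terms: 10, 20, 8, -12, 8  ⇒  Σ = 34
Area = |Σ|/2 = 17.
Hole:
Σ = (-8) + (6) + (6) = 4
Area = |Σ|/2 = 2.
Net area = 17 − 2 = 15.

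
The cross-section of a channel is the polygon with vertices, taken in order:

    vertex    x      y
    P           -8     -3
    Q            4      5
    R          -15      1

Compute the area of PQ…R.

P→Q: (-8)(5) − (4)(-3) = -28
Q→R: (4)(1) − (-15)(5) = 79
R→P: (-15)(-3) − (-8)(1) = 53
Σ = 104
Area = |Σ|/2 = 52.

52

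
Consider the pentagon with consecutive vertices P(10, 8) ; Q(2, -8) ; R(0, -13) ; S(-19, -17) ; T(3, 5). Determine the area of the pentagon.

Apply Gauss's area formula: 2A = Σ (x_i·y_{i+1} − x_{i+1}·y_i), indices taken mod 5.
Cross-terms: -96, -26, -247, -44, -26  ⇒  Σ = -439
Area = |Σ|/2 = 219.5.

219.5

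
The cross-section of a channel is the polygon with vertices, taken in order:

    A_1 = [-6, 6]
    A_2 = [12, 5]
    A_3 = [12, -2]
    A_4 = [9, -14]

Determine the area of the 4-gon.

Apply the shoelace formula: 2A = Σ (x_i·y_{i+1} − x_{i+1}·y_i), indices taken mod 4.
Σ = (-102) + (-84) + (-150) + (-30) = -366
Area = |Σ|/2 = 183.

183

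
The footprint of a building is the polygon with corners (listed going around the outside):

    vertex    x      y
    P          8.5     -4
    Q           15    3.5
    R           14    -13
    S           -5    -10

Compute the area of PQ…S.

127.125

Apply Gauss's area formula: 2A = Σ (x_i·y_{i+1} − x_{i+1}·y_i), indices taken mod 4.
Σ = (89.75) + (-244) + (-205) + (105) = -254.25
Area = |Σ|/2 = 127.125.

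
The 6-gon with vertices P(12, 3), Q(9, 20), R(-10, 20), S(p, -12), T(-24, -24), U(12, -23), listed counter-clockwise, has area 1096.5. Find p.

-14

Write out the shoelace sum; only the two edges meeting at S involve p:
2·Area = [((-10)·(-12) − p·20) + (p·(-24) − (-24)·(-12))] + 1745
       = -44·p + 1577 = 2193
⇒ p = -14.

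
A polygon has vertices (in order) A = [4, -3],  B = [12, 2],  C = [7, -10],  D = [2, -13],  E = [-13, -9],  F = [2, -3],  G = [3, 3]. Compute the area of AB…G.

Σ = (44) + (-134) + (-71) + (-187) + (57) + (15) + (-21) = -297
Area = |Σ|/2 = 148.5.

148.5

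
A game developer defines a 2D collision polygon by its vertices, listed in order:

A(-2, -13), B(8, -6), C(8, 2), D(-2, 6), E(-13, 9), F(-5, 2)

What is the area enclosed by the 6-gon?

Σ = (116) + (64) + (52) + (60) + (19) + (69) = 380
Area = |Σ|/2 = 190.

190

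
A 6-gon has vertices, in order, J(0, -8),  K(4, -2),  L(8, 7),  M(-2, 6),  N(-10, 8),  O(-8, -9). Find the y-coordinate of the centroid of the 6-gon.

Apply Gauss's area formula. First the cross-terms c_i = x_i·y_{i+1} − x_{i+1}·y_i:
  32, 44, 62, 44, 154, 64  ⇒  2A = 400, A = 200.
Then Σ (y_i + y_{i+1})·c_i = 80, so ȳ = 80 / (6·200) = 1/15.

1/15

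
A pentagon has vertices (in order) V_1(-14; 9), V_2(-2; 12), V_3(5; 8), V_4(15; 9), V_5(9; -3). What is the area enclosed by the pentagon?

194

Σ = (-150) + (-76) + (-75) + (-126) + (39) = -388
Area = |Σ|/2 = 194.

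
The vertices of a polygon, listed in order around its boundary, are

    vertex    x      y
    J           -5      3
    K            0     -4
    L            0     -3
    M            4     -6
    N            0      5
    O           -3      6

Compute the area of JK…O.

Σ = (20) + (0) + (12) + (20) + (15) + (21) = 88
Area = |Σ|/2 = 44.

44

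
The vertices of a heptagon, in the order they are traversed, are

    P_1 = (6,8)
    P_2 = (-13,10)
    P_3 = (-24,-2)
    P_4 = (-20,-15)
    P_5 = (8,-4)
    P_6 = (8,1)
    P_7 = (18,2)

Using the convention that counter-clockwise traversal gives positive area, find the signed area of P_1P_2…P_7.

560

Apply the surveyor's formula: 2A = Σ (x_i·y_{i+1} − x_{i+1}·y_i), indices taken mod 7.
Σ = (164) + (266) + (320) + (200) + (40) + (-2) + (132) = 1120
Signed area = Σ/2 = 560 (positive ⇒ counter-clockwise traversal).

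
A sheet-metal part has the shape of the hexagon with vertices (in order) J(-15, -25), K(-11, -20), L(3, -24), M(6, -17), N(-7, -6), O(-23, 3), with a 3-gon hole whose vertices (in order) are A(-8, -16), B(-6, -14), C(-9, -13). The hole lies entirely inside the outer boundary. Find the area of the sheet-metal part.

Outer boundary:
Apply Gauss's area formula: 2A = Σ (x_i·y_{i+1} − x_{i+1}·y_i), indices taken mod 6.
J→K: (-15)(-20) − (-11)(-25) = 25
K→L: (-11)(-24) − (3)(-20) = 324
L→M: (3)(-17) − (6)(-24) = 93
M→N: (6)(-6) − (-7)(-17) = -155
N→O: (-7)(3) − (-23)(-6) = -159
O→J: (-23)(-25) − (-15)(3) = 620
Σ = 748
Area = |Σ|/2 = 374.
Hole:
Apply Gauss's area formula: 2A = Σ (x_i·y_{i+1} − x_{i+1}·y_i), indices taken mod 3.
A→B: (-8)(-14) − (-6)(-16) = 16
B→C: (-6)(-13) − (-9)(-14) = -48
C→A: (-9)(-16) − (-8)(-13) = 40
Σ = 8
Area = |Σ|/2 = 4.
Net area = 374 − 4 = 370.

370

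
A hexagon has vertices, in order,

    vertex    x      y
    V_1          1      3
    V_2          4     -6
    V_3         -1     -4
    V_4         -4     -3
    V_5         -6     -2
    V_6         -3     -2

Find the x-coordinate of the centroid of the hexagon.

Apply the surveyor's formula. First the cross-terms c_i = x_i·y_{i+1} − x_{i+1}·y_i:
  -18, -22, -13, -10, 6, -7  ⇒  2A = -64, A = -32.
Then Σ (x_i + x_{i+1})·c_i = -31, so x̄ = -31 / (6·(-32)) = 31/192.

31/192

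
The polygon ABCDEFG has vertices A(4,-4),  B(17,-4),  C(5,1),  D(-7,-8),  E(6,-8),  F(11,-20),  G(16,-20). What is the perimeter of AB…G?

92

|AB| = √((13)² + (0)²) = √169 = 13
|BC| = √((-12)² + (5)²) = √169 = 13
|CD| = √((-12)² + (-9)²) = √225 = 15
|DE| = √((13)² + (0)²) = √169 = 13
|EF| = √((5)² + (-12)²) = √169 = 13
|FG| = √((5)² + (0)²) = √25 = 5
|GA| = √((-12)² + (16)²) = √400 = 20
Perimeter = 13 + 13 + 15 + 13 + 13 + 5 + 20 = 92.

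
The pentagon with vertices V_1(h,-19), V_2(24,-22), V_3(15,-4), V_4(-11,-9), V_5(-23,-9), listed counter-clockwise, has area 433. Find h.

The doubled signed area Σ (x_i y_{i+1} − x_{i+1} y_i) is linear in h.
With h=0 it equals 840; the coefficient of h is -13 (from the two edges through V_1).
So -13·h + 840 = 2·433 = 866 ⇒ h = -2.

-2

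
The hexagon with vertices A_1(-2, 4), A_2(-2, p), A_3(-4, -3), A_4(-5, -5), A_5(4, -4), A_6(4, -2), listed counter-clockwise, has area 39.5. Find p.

0

The doubled signed area Σ (x_i y_{i+1} − x_{i+1} y_i) is linear in p.
With p=0 it equals 79; the coefficient of p is 2 (from the two edges through A_2).
So 2·p + 79 = 2·39.5 = 79 ⇒ p = 0.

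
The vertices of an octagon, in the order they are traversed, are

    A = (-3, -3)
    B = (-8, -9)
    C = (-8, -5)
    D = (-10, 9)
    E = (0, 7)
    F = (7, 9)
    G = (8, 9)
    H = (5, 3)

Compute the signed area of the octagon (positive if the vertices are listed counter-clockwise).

-153

Apply the surveyor's formula: 2A = Σ (x_i·y_{i+1} − x_{i+1}·y_i), indices taken mod 8.
Cross-terms: 3, -32, -122, -70, -49, -9, -21, -6  ⇒  Σ = -306
Signed area = Σ/2 = -153 (negative ⇒ clockwise traversal).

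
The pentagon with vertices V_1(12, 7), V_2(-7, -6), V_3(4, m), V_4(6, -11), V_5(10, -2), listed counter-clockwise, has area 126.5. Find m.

The doubled signed area Σ (x_i y_{i+1} − x_{i+1} y_i) is linear in m.
With m=0 it equals 149; the coefficient of m is -13 (from the two edges through V_3).
So -13·m + 149 = 2·126.5 = 253 ⇒ m = -8.

-8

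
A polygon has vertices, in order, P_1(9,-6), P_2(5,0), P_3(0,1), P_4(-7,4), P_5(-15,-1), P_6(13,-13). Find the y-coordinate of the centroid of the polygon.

Apply Gauss's area formula. First the cross-terms c_i = x_i·y_{i+1} − x_{i+1}·y_i:
  30, 5, 7, 67, 208, 39  ⇒  2A = 356, A = 178.
Then Σ (y_i + y_{i+1})·c_i = -3592, so ȳ = -3592 / (6·178) = -898/267.

-898/267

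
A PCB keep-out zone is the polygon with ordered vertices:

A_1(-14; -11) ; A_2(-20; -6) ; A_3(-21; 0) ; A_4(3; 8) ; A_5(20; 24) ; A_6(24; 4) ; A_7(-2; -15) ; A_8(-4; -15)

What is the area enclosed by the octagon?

Cross-terms: -136, -126, -168, -88, -496, -352, -30, -166  ⇒  Σ = -1562
Area = |Σ|/2 = 781.

781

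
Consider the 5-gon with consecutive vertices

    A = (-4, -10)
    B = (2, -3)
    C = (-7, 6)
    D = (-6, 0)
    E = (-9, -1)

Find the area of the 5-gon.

75.5

Apply the shoelace (surveyor's) formula: 2A = Σ (x_i·y_{i+1} − x_{i+1}·y_i), indices taken mod 5.
Σ = (32) + (-9) + (36) + (6) + (86) = 151
Area = |Σ|/2 = 75.5.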